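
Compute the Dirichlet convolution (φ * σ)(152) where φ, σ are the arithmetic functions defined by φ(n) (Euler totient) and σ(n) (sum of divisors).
(φ * σ)(152) = 1216

Divisors of 152: [1, 2, 4, 8, 19, 38, 76, 152]. For each d | 152:
  d = 1: φ(1) · σ(152/1) = 1 · 300 = 300
  d = 2: φ(2) · σ(152/2) = 1 · 140 = 140
  d = 4: φ(4) · σ(152/4) = 2 · 60 = 120
  d = 8: φ(8) · σ(152/8) = 4 · 20 = 80
  d = 19: φ(19) · σ(152/19) = 18 · 15 = 270
  d = 38: φ(38) · σ(152/38) = 18 · 7 = 126
  d = 76: φ(76) · σ(152/76) = 36 · 3 = 108
  d = 152: φ(152) · σ(152/152) = 72 · 1 = 72
Summing: (φ * σ)(152) = 300 + 140 + 120 + 80 + 270 + 126 + 108 + 72 = 1216.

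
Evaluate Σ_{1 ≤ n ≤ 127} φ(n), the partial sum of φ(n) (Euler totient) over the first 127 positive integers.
Σ_{n ≤ 127} φ(n) = 4958

Compute φ(n) for each 1 ≤ n ≤ 127: φ(1) = 1, φ(2) = 1, φ(3) = 2, φ(4) = 2, φ(5) = 4, φ(6) = 2, φ(7) = 6, φ(8) = 4, φ(9) = 6, φ(10) = 4, φ(11) = 10, φ(12) = 4, φ(13) = 12, φ(14) = 6, φ(15) = 8, φ(16) = 8, φ(17) = 16, φ(18) = 6, φ(19) = 18, φ(20) = 8, φ(21) = 12, φ(22) = 10, φ(23) = 22, φ(24) = 8, φ(25) = 20, φ(26) = 12, φ(27) = 18, φ(28) = 12, φ(29) = 28, φ(30) = 8, φ(31) = 30, φ(32) = 16, φ(33) = 20, φ(34) = 16, φ(35) = 24, φ(36) = 12, φ(37) = 36, φ(38) = 18, φ(39) = 24, φ(40) = 16, φ(41) = 40, φ(42) = 12, φ(43) = 42, φ(44) = 20, φ(45) = 24, φ(46) = 22, φ(47) = 46, φ(48) = 16, φ(49) = 42, φ(50) = 20, φ(51) = 32, φ(52) = 24, φ(53) = 52, φ(54) = 18, φ(55) = 40, φ(56) = 24, φ(57) = 36, φ(58) = 28, φ(59) = 58, φ(60) = 16, φ(61) = 60, φ(62) = 30, φ(63) = 36, φ(64) = 32, φ(65) = 48, φ(66) = 20, φ(67) = 66, φ(68) = 32, φ(69) = 44, φ(70) = 24, φ(71) = 70, φ(72) = 24, φ(73) = 72, φ(74) = 36, φ(75) = 40, φ(76) = 36, φ(77) = 60, φ(78) = 24, φ(79) = 78, φ(80) = 32, φ(81) = 54, φ(82) = 40, φ(83) = 82, φ(84) = 24, φ(85) = 64, φ(86) = 42, φ(87) = 56, φ(88) = 40, φ(89) = 88, φ(90) = 24, φ(91) = 72, φ(92) = 44, φ(93) = 60, φ(94) = 46, φ(95) = 72, φ(96) = 32, φ(97) = 96, φ(98) = 42, φ(99) = 60, φ(100) = 40, φ(101) = 100, φ(102) = 32, φ(103) = 102, φ(104) = 48, φ(105) = 48, φ(106) = 52, φ(107) = 106, φ(108) = 36, φ(109) = 108, φ(110) = 40, φ(111) = 72, φ(112) = 48, φ(113) = 112, φ(114) = 36, φ(115) = 88, φ(116) = 56, φ(117) = 72, φ(118) = 58, φ(119) = 96, φ(120) = 32, φ(121) = 110, φ(122) = 60, φ(123) = 80, φ(124) = 60, φ(125) = 100, φ(126) = 36, φ(127) = 126. Summing all 127 values: 4958. (Average order: Σ_{n ≤ x} φ(n) ~ (3/π²) x². For x = 127, (3/π²)·127² ≈ 4902.63.)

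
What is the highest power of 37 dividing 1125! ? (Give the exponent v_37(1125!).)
v_37(1125!) = 30

Legendre's formula: v_p(n!) = Σ_{k ≥ 1} ⌊n / p^k⌋. For p = 37, n = 1125, the terms are:
  ⌊1125/37^1⌋ = ⌊1125/37⌋ = 30
(the next term ⌊1125/37^2⌋ = 0, terminating the sum). Summing: v_37(1125!) = 30 = 30.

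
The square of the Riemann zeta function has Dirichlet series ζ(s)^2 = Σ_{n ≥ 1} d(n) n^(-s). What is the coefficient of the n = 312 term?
d(312) = 16

ζ(s)^2 = (Σ 1/m^s)(Σ 1/k^s). The coefficient of 1/n^s in the product is the number of ordered pairs (m, k) with mk = n, which equals d(n). For n = 312, divisors are [1, 2, 3, 4, 6, 8, 12, 13, 24, 26, 39, 52, 78, 104, 156, 312], so d(312) = 16.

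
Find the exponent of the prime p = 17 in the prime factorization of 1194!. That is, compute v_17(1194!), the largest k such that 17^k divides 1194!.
v_17(1194!) = 74

Legendre's formula: v_p(n!) = Σ_{k ≥ 1} ⌊n / p^k⌋. For p = 17, n = 1194, the terms are:
  ⌊1194/17^1⌋ = ⌊1194/17⌋ = 70
  ⌊1194/17^2⌋ = ⌊1194/289⌋ = 4
(the next term ⌊1194/17^3⌋ = 0, terminating the sum). Summing: v_17(1194!) = 70 + 4 = 74.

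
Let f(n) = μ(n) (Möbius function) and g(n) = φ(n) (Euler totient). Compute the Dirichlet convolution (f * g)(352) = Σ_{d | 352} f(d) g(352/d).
(μ * φ)(352) = 72

Divisors of 352: [1, 2, 4, 8, 11, 16, 22, 32, 44, 88, 176, 352]. For each d | 352:
  d = 1: μ(1) · φ(352/1) = 1 · 160 = 160
  d = 2: μ(2) · φ(352/2) = -1 · 80 = -80
  d = 4: μ(4) · φ(352/4) = 0 · 40 = 0
  d = 8: μ(8) · φ(352/8) = 0 · 20 = 0
  d = 11: μ(11) · φ(352/11) = -1 · 16 = -16
  d = 16: μ(16) · φ(352/16) = 0 · 10 = 0
  d = 22: μ(22) · φ(352/22) = 1 · 8 = 8
  d = 32: μ(32) · φ(352/32) = 0 · 10 = 0
  d = 44: μ(44) · φ(352/44) = 0 · 4 = 0
  d = 88: μ(88) · φ(352/88) = 0 · 2 = 0
  d = 176: μ(176) · φ(352/176) = 0 · 1 = 0
  d = 352: μ(352) · φ(352/352) = 0 · 1 = 0
Summing: (μ * φ)(352) = 160 + -80 + 0 + 0 + -16 + 0 + 8 + 0 + 0 + 0 + 0 + 0 = 72.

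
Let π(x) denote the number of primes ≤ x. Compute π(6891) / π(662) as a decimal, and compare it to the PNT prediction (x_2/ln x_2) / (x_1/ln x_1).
π(6891)/π(662) = 886/121 ≈ 7.3223;  PNT prediction ≈ 7.6501.

π(662) = 121 and π(6891) = 886, so π(6891)/π(662) ≈ 7.3223. The PNT-predicted ratio is (6891/ln(6891)) / (662/ln(662)) ≈ 7.6501. The two agree to within a few percent, as expected.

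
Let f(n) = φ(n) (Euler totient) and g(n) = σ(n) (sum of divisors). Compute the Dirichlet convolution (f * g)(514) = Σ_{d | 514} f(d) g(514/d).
(φ * σ)(514) = 2056

Divisors of 514: [1, 2, 257, 514]. For each d | 514:
  d = 1: φ(1) · σ(514/1) = 1 · 774 = 774
  d = 2: φ(2) · σ(514/2) = 1 · 258 = 258
  d = 257: φ(257) · σ(514/257) = 256 · 3 = 768
  d = 514: φ(514) · σ(514/514) = 256 · 1 = 256
Summing: (φ * σ)(514) = 774 + 258 + 768 + 256 = 2056.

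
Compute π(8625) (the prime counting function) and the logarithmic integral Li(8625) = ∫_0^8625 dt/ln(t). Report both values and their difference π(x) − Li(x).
π(8625) = 1073;  Li(8625) ≈ 1095.67;  π(x) − Li(x) ≈ -22.67.

Direct count of primes ≤ 8625 gives π(8625) = 1073. Numerical evaluation of the logarithmic integral gives Li(8625) ≈ 1095.67. The difference π(x) − Li(x) ≈ -22.67 is typically negative for small/moderate x (Li(x) overestimates), though Littlewood's theorem shows this sign changes infinitely often.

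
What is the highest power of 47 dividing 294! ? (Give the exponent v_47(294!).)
v_47(294!) = 6

Legendre's formula: v_p(n!) = Σ_{k ≥ 1} ⌊n / p^k⌋. For p = 47, n = 294, the terms are:
  ⌊294/47^1⌋ = ⌊294/47⌋ = 6
(the next term ⌊294/47^2⌋ = 0, terminating the sum). Summing: v_47(294!) = 6 = 6.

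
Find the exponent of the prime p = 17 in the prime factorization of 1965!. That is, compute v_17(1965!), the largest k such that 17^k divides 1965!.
v_17(1965!) = 121

Legendre's formula: v_p(n!) = Σ_{k ≥ 1} ⌊n / p^k⌋. For p = 17, n = 1965, the terms are:
  ⌊1965/17^1⌋ = ⌊1965/17⌋ = 115
  ⌊1965/17^2⌋ = ⌊1965/289⌋ = 6
(the next term ⌊1965/17^3⌋ = 0, terminating the sum). Summing: v_17(1965!) = 115 + 6 = 121.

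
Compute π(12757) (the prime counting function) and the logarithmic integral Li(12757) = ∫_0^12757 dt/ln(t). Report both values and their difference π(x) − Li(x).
π(12757) = 1522;  Li(12757) ≈ 1541.43;  π(x) − Li(x) ≈ -19.43.

Direct count of primes ≤ 12757 gives π(12757) = 1522. Numerical evaluation of the logarithmic integral gives Li(12757) ≈ 1541.43. The difference π(x) − Li(x) ≈ -19.43 is typically negative for small/moderate x (Li(x) overestimates), though Littlewood's theorem shows this sign changes infinitely often.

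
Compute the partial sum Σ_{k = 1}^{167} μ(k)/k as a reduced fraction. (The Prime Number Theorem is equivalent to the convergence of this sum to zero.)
Σ μ(k)/k = 3320595668723936105212130194759121950701456962705503856339925674/481473710367991963528473107950567214598209565303106537707981745635

Values of μ(k) for 1 ≤ k ≤ 167: μ(1) = 1, μ(2) = -1, μ(3) = -1, μ(5) = -1, μ(6) = 1, μ(7) = -1, μ(10) = 1, μ(11) = -1, μ(13) = -1, μ(14) = 1, μ(15) = 1, μ(17) = -1, μ(19) = -1, μ(21) = 1, μ(22) = 1, μ(23) = -1, μ(26) = 1, μ(29) = -1, μ(30) = -1, μ(31) = -1, μ(33) = 1, μ(34) = 1, μ(35) = 1, μ(37) = -1, μ(38) = 1, μ(39) = 1, μ(41) = -1, μ(42) = -1, μ(43) = -1, μ(46) = 1, μ(47) = -1, μ(51) = 1, μ(53) = -1, μ(55) = 1, μ(57) = 1, μ(58) = 1, μ(59) = -1, μ(61) = -1, μ(62) = 1, μ(65) = 1, μ(66) = -1, μ(67) = -1, μ(69) = 1, μ(70) = -1, μ(71) = -1, μ(73) = -1, μ(74) = 1, μ(77) = 1, μ(78) = -1, μ(79) = -1, μ(82) = 1, μ(83) = -1, μ(85) = 1, μ(86) = 1, μ(87) = 1, μ(89) = -1, μ(91) = 1, μ(93) = 1, μ(94) = 1, μ(95) = 1, μ(97) = -1, μ(101) = -1, μ(102) = -1, μ(103) = -1, μ(105) = -1, μ(106) = 1, μ(107) = -1, μ(109) = -1, μ(110) = -1, μ(111) = 1, μ(113) = -1, μ(114) = -1, μ(115) = 1, μ(118) = 1, μ(119) = 1, μ(122) = 1, μ(123) = 1, μ(127) = -1, μ(129) = 1, μ(130) = -1, μ(131) = -1, μ(133) = 1, μ(134) = 1, μ(137) = -1, μ(138) = -1, μ(139) = -1, μ(141) = 1, μ(142) = 1, μ(143) = 1, μ(145) = 1, μ(146) = 1, μ(149) = -1, μ(151) = -1, μ(154) = -1, μ(155) = 1, μ(157) = -1, μ(158) = 1, μ(159) = 1, μ(161) = 1, μ(163) = -1, μ(165) = -1, μ(166) = 1, μ(167) = -1, with μ = 0 on non-squarefree integers. Summing μ(k)/k for k where μ(k) ≠ 0 gives 3320595668723936105212130194759121950701456962705503856339925674/481473710367991963528473107950567214598209565303106537707981745635 ≈ 0.0069. (PNT ⟺ this sum → 0 as n → ∞.)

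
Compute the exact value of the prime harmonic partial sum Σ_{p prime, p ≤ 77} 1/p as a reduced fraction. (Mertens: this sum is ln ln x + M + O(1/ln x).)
Σ 1/p = 71544353681891529224514036059/40729680599249024150621323470

π(77) = 21, so the primes ≤ 77 are [2, 3, 5, 7, 11, 13, 17, 19, 23, 29, 31, 37, 41, 43, 47, 53, 59, 61, 67, 71, 73]. Summing 1/p over these primes: 71544353681891529224514036059/40729680599249024150621323470 ≈ 1.7566. Mertens estimate ln ln(77) + 0.2615 ≈ 1.7302.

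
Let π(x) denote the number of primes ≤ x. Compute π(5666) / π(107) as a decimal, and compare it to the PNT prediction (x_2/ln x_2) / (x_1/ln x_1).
π(5666)/π(107) = 746/28 ≈ 26.6429;  PNT prediction ≈ 28.6317.

π(107) = 28 and π(5666) = 746, so π(5666)/π(107) ≈ 26.6429. The PNT-predicted ratio is (5666/ln(5666)) / (107/ln(107)) ≈ 28.6317. The two agree to within a few percent, as expected.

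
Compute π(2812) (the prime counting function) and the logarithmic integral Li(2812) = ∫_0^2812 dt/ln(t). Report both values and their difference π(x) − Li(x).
π(2812) = 409;  Li(2812) ≈ 419.18;  π(x) − Li(x) ≈ -10.18.

Direct count of primes ≤ 2812 gives π(2812) = 409. Numerical evaluation of the logarithmic integral gives Li(2812) ≈ 419.18. The difference π(x) − Li(x) ≈ -10.18 is typically negative for small/moderate x (Li(x) overestimates), though Littlewood's theorem shows this sign changes infinitely often.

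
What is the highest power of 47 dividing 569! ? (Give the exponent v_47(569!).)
v_47(569!) = 12

Legendre's formula: v_p(n!) = Σ_{k ≥ 1} ⌊n / p^k⌋. For p = 47, n = 569, the terms are:
  ⌊569/47^1⌋ = ⌊569/47⌋ = 12
(the next term ⌊569/47^2⌋ = 0, terminating the sum). Summing: v_47(569!) = 12 = 12.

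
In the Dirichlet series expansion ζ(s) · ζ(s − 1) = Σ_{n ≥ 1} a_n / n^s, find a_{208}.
σ(208) = 434

In the product (Σ m^0/m^s)(Σ k / k^s) = Σ (Σ_{d | n} d) / n^s, the coefficient of 1/n^s is σ(n) = Σ_{d | n} d. For n = 208, divisors are [1, 2, 4, 8, 13, 16, 26, 52, 104, 208]; summing: σ(208) = 434.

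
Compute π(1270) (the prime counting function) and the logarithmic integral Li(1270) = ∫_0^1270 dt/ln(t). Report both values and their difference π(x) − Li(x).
π(1270) = 205;  Li(1270) ≈ 216.01;  π(x) − Li(x) ≈ -11.01.

Direct count of primes ≤ 1270 gives π(1270) = 205. Numerical evaluation of the logarithmic integral gives Li(1270) ≈ 216.01. The difference π(x) − Li(x) ≈ -11.01 is typically negative for small/moderate x (Li(x) overestimates), though Littlewood's theorem shows this sign changes infinitely often.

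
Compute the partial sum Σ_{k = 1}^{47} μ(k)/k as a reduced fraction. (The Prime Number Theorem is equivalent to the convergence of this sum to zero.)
Σ μ(k)/k = -12611493192339623/614889782588491410

Values of μ(k) for 1 ≤ k ≤ 47: μ(1) = 1, μ(2) = -1, μ(3) = -1, μ(5) = -1, μ(6) = 1, μ(7) = -1, μ(10) = 1, μ(11) = -1, μ(13) = -1, μ(14) = 1, μ(15) = 1, μ(17) = -1, μ(19) = -1, μ(21) = 1, μ(22) = 1, μ(23) = -1, μ(26) = 1, μ(29) = -1, μ(30) = -1, μ(31) = -1, μ(33) = 1, μ(34) = 1, μ(35) = 1, μ(37) = -1, μ(38) = 1, μ(39) = 1, μ(41) = -1, μ(42) = -1, μ(43) = -1, μ(46) = 1, μ(47) = -1, with μ = 0 on non-squarefree integers. Summing μ(k)/k for k where μ(k) ≠ 0 gives -12611493192339623/614889782588491410 ≈ -0.0205. (PNT ⟺ this sum → 0 as n → ∞.)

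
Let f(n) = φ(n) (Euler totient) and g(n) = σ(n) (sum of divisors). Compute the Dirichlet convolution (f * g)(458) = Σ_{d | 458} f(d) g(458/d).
(φ * σ)(458) = 1832

Divisors of 458: [1, 2, 229, 458]. For each d | 458:
  d = 1: φ(1) · σ(458/1) = 1 · 690 = 690
  d = 2: φ(2) · σ(458/2) = 1 · 230 = 230
  d = 229: φ(229) · σ(458/229) = 228 · 3 = 684
  d = 458: φ(458) · σ(458/458) = 228 · 1 = 228
Summing: (φ * σ)(458) = 690 + 230 + 684 + 228 = 1832.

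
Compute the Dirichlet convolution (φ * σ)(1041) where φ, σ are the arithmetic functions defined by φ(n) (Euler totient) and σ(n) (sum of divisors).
(φ * σ)(1041) = 4164

Divisors of 1041: [1, 3, 347, 1041]. For each d | 1041:
  d = 1: φ(1) · σ(1041/1) = 1 · 1392 = 1392
  d = 3: φ(3) · σ(1041/3) = 2 · 348 = 696
  d = 347: φ(347) · σ(1041/347) = 346 · 4 = 1384
  d = 1041: φ(1041) · σ(1041/1041) = 692 · 1 = 692
Summing: (φ * σ)(1041) = 1392 + 696 + 1384 + 692 = 4164.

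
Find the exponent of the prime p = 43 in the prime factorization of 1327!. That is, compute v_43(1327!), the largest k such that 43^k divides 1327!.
v_43(1327!) = 30

Legendre's formula: v_p(n!) = Σ_{k ≥ 1} ⌊n / p^k⌋. For p = 43, n = 1327, the terms are:
  ⌊1327/43^1⌋ = ⌊1327/43⌋ = 30
(the next term ⌊1327/43^2⌋ = 0, terminating the sum). Summing: v_43(1327!) = 30 = 30.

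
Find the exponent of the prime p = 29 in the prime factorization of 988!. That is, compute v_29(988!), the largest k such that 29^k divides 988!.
v_29(988!) = 35

Legendre's formula: v_p(n!) = Σ_{k ≥ 1} ⌊n / p^k⌋. For p = 29, n = 988, the terms are:
  ⌊988/29^1⌋ = ⌊988/29⌋ = 34
  ⌊988/29^2⌋ = ⌊988/841⌋ = 1
(the next term ⌊988/29^3⌋ = 0, terminating the sum). Summing: v_29(988!) = 34 + 1 = 35.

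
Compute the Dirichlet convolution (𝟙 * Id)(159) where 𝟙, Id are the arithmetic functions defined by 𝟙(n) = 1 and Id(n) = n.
(𝟙 * Id)(159) = 216

Divisors of 159: [1, 3, 53, 159]. For each d | 159:
  d = 1: 𝟙(1) · Id(159/1) = 1 · 159 = 159
  d = 3: 𝟙(3) · Id(159/3) = 1 · 53 = 53
  d = 53: 𝟙(53) · Id(159/53) = 1 · 3 = 3
  d = 159: 𝟙(159) · Id(159/159) = 1 · 1 = 1
Summing: (𝟙 * Id)(159) = 159 + 53 + 3 + 1 = 216.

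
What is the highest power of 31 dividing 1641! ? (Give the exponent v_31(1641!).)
v_31(1641!) = 53

Legendre's formula: v_p(n!) = Σ_{k ≥ 1} ⌊n / p^k⌋. For p = 31, n = 1641, the terms are:
  ⌊1641/31^1⌋ = ⌊1641/31⌋ = 52
  ⌊1641/31^2⌋ = ⌊1641/961⌋ = 1
(the next term ⌊1641/31^3⌋ = 0, terminating the sum). Summing: v_31(1641!) = 52 + 1 = 53.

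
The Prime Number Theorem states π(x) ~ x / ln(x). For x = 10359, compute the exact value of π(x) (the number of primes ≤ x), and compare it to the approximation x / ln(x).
π(10359) = 1271;  x/ln(x) ≈ 1120.42;  relative error ≈ 11.85%.

Directly count primes up to 10359: π(10359) = 1271. The PNT approximation gives 10359/ln(10359) ≈ 10359/9.24561 ≈ 1120.42. Relative error (π(x) − x/ln(x)) / π(x) ≈ 11.85%; the approximation is known to undercount slightly (Li(x) is a better estimate).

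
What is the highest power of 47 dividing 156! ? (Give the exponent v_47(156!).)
v_47(156!) = 3

Legendre's formula: v_p(n!) = Σ_{k ≥ 1} ⌊n / p^k⌋. For p = 47, n = 156, the terms are:
  ⌊156/47^1⌋ = ⌊156/47⌋ = 3
(the next term ⌊156/47^2⌋ = 0, terminating the sum). Summing: v_47(156!) = 3 = 3.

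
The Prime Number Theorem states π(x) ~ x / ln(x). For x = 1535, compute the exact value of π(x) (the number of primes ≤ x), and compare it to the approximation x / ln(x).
π(1535) = 242;  x/ln(x) ≈ 209.23;  relative error ≈ 13.54%.

Directly count primes up to 1535: π(1535) = 242. The PNT approximation gives 1535/ln(1535) ≈ 1535/7.33629 ≈ 209.23. Relative error (π(x) − x/ln(x)) / π(x) ≈ 13.54%; the approximation is known to undercount slightly (Li(x) is a better estimate).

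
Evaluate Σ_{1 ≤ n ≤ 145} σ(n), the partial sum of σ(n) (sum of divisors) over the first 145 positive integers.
Σ_{n ≤ 145} σ(n) = 17366

Compute σ(n) for each 1 ≤ n ≤ 145: σ(1) = 1, σ(2) = 3, σ(3) = 4, σ(4) = 7, σ(5) = 6, σ(6) = 12, σ(7) = 8, σ(8) = 15, σ(9) = 13, σ(10) = 18, σ(11) = 12, σ(12) = 28, σ(13) = 14, σ(14) = 24, σ(15) = 24, σ(16) = 31, σ(17) = 18, σ(18) = 39, σ(19) = 20, σ(20) = 42, σ(21) = 32, σ(22) = 36, σ(23) = 24, σ(24) = 60, σ(25) = 31, σ(26) = 42, σ(27) = 40, σ(28) = 56, σ(29) = 30, σ(30) = 72, σ(31) = 32, σ(32) = 63, σ(33) = 48, σ(34) = 54, σ(35) = 48, σ(36) = 91, σ(37) = 38, σ(38) = 60, σ(39) = 56, σ(40) = 90, σ(41) = 42, σ(42) = 96, σ(43) = 44, σ(44) = 84, σ(45) = 78, σ(46) = 72, σ(47) = 48, σ(48) = 124, σ(49) = 57, σ(50) = 93, σ(51) = 72, σ(52) = 98, σ(53) = 54, σ(54) = 120, σ(55) = 72, σ(56) = 120, σ(57) = 80, σ(58) = 90, σ(59) = 60, σ(60) = 168, σ(61) = 62, σ(62) = 96, σ(63) = 104, σ(64) = 127, σ(65) = 84, σ(66) = 144, σ(67) = 68, σ(68) = 126, σ(69) = 96, σ(70) = 144, σ(71) = 72, σ(72) = 195, σ(73) = 74, σ(74) = 114, σ(75) = 124, σ(76) = 140, σ(77) = 96, σ(78) = 168, σ(79) = 80, σ(80) = 186, σ(81) = 121, σ(82) = 126, σ(83) = 84, σ(84) = 224, σ(85) = 108, σ(86) = 132, σ(87) = 120, σ(88) = 180, σ(89) = 90, σ(90) = 234, σ(91) = 112, σ(92) = 168, σ(93) = 128, σ(94) = 144, σ(95) = 120, σ(96) = 252, σ(97) = 98, σ(98) = 171, σ(99) = 156, σ(100) = 217, σ(101) = 102, σ(102) = 216, σ(103) = 104, σ(104) = 210, σ(105) = 192, σ(106) = 162, σ(107) = 108, σ(108) = 280, σ(109) = 110, σ(110) = 216, σ(111) = 152, σ(112) = 248, σ(113) = 114, σ(114) = 240, σ(115) = 144, σ(116) = 210, σ(117) = 182, σ(118) = 180, σ(119) = 144, σ(120) = 360, σ(121) = 133, σ(122) = 186, σ(123) = 168, σ(124) = 224, σ(125) = 156, σ(126) = 312, σ(127) = 128, σ(128) = 255, σ(129) = 176, σ(130) = 252, σ(131) = 132, σ(132) = 336, σ(133) = 160, σ(134) = 204, σ(135) = 240, σ(136) = 270, σ(137) = 138, σ(138) = 288, σ(139) = 140, σ(140) = 336, σ(141) = 192, σ(142) = 216, σ(143) = 168, σ(144) = 403, σ(145) = 180. Summing all 145 values: 17366. (Average order: Σ_{n ≤ x} σ(n) ~ (π²/12) x². For x = 145, (π²/12)·145² ≈ 17292.37.)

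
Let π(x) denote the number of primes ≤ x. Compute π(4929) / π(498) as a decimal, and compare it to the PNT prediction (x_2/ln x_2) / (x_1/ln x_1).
π(4929)/π(498) = 657/94 ≈ 6.9894;  PNT prediction ≈ 7.2293.

π(498) = 94 and π(4929) = 657, so π(4929)/π(498) ≈ 6.9894. The PNT-predicted ratio is (4929/ln(4929)) / (498/ln(498)) ≈ 7.2293. The two agree to within a few percent, as expected.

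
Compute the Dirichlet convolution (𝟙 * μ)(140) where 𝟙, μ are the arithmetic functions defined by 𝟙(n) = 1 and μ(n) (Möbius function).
(𝟙 * μ)(140) = 0

Divisors of 140: [1, 2, 4, 5, 7, 10, 14, 20, 28, 35, 70, 140]. For each d | 140:
  d = 1: 𝟙(1) · μ(140/1) = 1 · 0 = 0
  d = 2: 𝟙(2) · μ(140/2) = 1 · -1 = -1
  d = 4: 𝟙(4) · μ(140/4) = 1 · 1 = 1
  d = 5: 𝟙(5) · μ(140/5) = 1 · 0 = 0
  d = 7: 𝟙(7) · μ(140/7) = 1 · 0 = 0
  d = 10: 𝟙(10) · μ(140/10) = 1 · 1 = 1
  d = 14: 𝟙(14) · μ(140/14) = 1 · 1 = 1
  d = 20: 𝟙(20) · μ(140/20) = 1 · -1 = -1
  d = 28: 𝟙(28) · μ(140/28) = 1 · -1 = -1
  d = 35: 𝟙(35) · μ(140/35) = 1 · 0 = 0
  d = 70: 𝟙(70) · μ(140/70) = 1 · -1 = -1
  d = 140: 𝟙(140) · μ(140/140) = 1 · 1 = 1
Summing: (𝟙 * μ)(140) = 0 + -1 + 1 + 0 + 0 + 1 + 1 + -1 + -1 + 0 + -1 + 1 = 0.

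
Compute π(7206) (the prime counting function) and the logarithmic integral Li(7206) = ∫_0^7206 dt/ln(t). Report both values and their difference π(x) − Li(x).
π(7206) = 919;  Li(7206) ≈ 937.56;  π(x) − Li(x) ≈ -18.56.

Direct count of primes ≤ 7206 gives π(7206) = 919. Numerical evaluation of the logarithmic integral gives Li(7206) ≈ 937.56. The difference π(x) − Li(x) ≈ -18.56 is typically negative for small/moderate x (Li(x) overestimates), though Littlewood's theorem shows this sign changes infinitely often.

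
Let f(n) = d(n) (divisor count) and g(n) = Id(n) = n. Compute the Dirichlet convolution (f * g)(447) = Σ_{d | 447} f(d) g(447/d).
(d * Id)(447) = 755

Divisors of 447: [1, 3, 149, 447]. For each d | 447:
  d = 1: d(1) · Id(447/1) = 1 · 447 = 447
  d = 3: d(3) · Id(447/3) = 2 · 149 = 298
  d = 149: d(149) · Id(447/149) = 2 · 3 = 6
  d = 447: d(447) · Id(447/447) = 4 · 1 = 4
Summing: (d * Id)(447) = 447 + 298 + 6 + 4 = 755.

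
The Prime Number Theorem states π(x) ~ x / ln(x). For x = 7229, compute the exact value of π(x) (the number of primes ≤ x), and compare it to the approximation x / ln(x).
π(7229) = 924;  x/ln(x) ≈ 813.54;  relative error ≈ 11.95%.

Directly count primes up to 7229: π(7229) = 924. The PNT approximation gives 7229/ln(7229) ≈ 7229/8.88586 ≈ 813.54. Relative error (π(x) − x/ln(x)) / π(x) ≈ 11.95%; the approximation is known to undercount slightly (Li(x) is a better estimate).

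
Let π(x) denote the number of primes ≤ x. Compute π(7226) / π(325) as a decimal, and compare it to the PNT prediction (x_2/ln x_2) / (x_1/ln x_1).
π(7226)/π(325) = 923/66 ≈ 13.9848;  PNT prediction ≈ 14.4727.

π(325) = 66 and π(7226) = 923, so π(7226)/π(325) ≈ 13.9848. The PNT-predicted ratio is (7226/ln(7226)) / (325/ln(325)) ≈ 14.4727. The two agree to within a few percent, as expected.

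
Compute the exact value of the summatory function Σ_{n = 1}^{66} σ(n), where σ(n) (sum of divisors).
Σ_{n ≤ 66} σ(n) = 3631

Compute σ(n) for each 1 ≤ n ≤ 66: σ(1) = 1, σ(2) = 3, σ(3) = 4, σ(4) = 7, σ(5) = 6, σ(6) = 12, σ(7) = 8, σ(8) = 15, σ(9) = 13, σ(10) = 18, σ(11) = 12, σ(12) = 28, σ(13) = 14, σ(14) = 24, σ(15) = 24, σ(16) = 31, σ(17) = 18, σ(18) = 39, σ(19) = 20, σ(20) = 42, σ(21) = 32, σ(22) = 36, σ(23) = 24, σ(24) = 60, σ(25) = 31, σ(26) = 42, σ(27) = 40, σ(28) = 56, σ(29) = 30, σ(30) = 72, σ(31) = 32, σ(32) = 63, σ(33) = 48, σ(34) = 54, σ(35) = 48, σ(36) = 91, σ(37) = 38, σ(38) = 60, σ(39) = 56, σ(40) = 90, σ(41) = 42, σ(42) = 96, σ(43) = 44, σ(44) = 84, σ(45) = 78, σ(46) = 72, σ(47) = 48, σ(48) = 124, σ(49) = 57, σ(50) = 93, σ(51) = 72, σ(52) = 98, σ(53) = 54, σ(54) = 120, σ(55) = 72, σ(56) = 120, σ(57) = 80, σ(58) = 90, σ(59) = 60, σ(60) = 168, σ(61) = 62, σ(62) = 96, σ(63) = 104, σ(64) = 127, σ(65) = 84, σ(66) = 144. Summing all 66 values: 3631. (Average order: Σ_{n ≤ x} σ(n) ~ (π²/12) x². For x = 66, (π²/12)·66² ≈ 3582.67.)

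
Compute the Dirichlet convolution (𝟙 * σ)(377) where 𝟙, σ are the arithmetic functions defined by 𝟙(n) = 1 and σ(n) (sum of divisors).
(𝟙 * σ)(377) = 465

Divisors of 377: [1, 13, 29, 377]. For each d | 377:
  d = 1: 𝟙(1) · σ(377/1) = 1 · 420 = 420
  d = 13: 𝟙(13) · σ(377/13) = 1 · 30 = 30
  d = 29: 𝟙(29) · σ(377/29) = 1 · 14 = 14
  d = 377: 𝟙(377) · σ(377/377) = 1 · 1 = 1
Summing: (𝟙 * σ)(377) = 420 + 30 + 14 + 1 = 465.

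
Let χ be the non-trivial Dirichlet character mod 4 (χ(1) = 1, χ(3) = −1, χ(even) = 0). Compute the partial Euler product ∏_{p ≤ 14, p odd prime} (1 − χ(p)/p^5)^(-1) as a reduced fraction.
∏ = 700807599951834375/703510729567397888

The odd primes p ≤ 14 are [3, 5, 7, 11, 13]. For each, χ(p) = 1 if p ≡ 1 mod 4, χ(p) = −1 if p ≡ 3 mod 4. Taking (1 − χ(p)/p^5)^(-1) = p^5/(p^5 − χ(p)): (1 − (-1)/3^5)^(-1) · (1 − (1)/5^5)^(-1) · (1 − (-1)/7^5)^(-1) · (1 − (-1)/11^5)^(-1) · (1 − (1)/13^5)^(-1) = 700807599951834375/703510729567397888.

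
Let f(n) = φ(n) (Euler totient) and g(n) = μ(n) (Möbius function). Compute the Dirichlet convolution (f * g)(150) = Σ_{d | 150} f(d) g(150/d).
(φ * μ)(150) = 0

Divisors of 150: [1, 2, 3, 5, 6, 10, 15, 25, 30, 50, 75, 150]. For each d | 150:
  d = 1: φ(1) · μ(150/1) = 1 · 0 = 0
  d = 2: φ(2) · μ(150/2) = 1 · 0 = 0
  d = 3: φ(3) · μ(150/3) = 2 · 0 = 0
  d = 5: φ(5) · μ(150/5) = 4 · -1 = -4
  d = 6: φ(6) · μ(150/6) = 2 · 0 = 0
  d = 10: φ(10) · μ(150/10) = 4 · 1 = 4
  d = 15: φ(15) · μ(150/15) = 8 · 1 = 8
  d = 25: φ(25) · μ(150/25) = 20 · 1 = 20
  d = 30: φ(30) · μ(150/30) = 8 · -1 = -8
  d = 50: φ(50) · μ(150/50) = 20 · -1 = -20
  d = 75: φ(75) · μ(150/75) = 40 · -1 = -40
  d = 150: φ(150) · μ(150/150) = 40 · 1 = 40
Summing: (φ * μ)(150) = 0 + 0 + 0 + -4 + 0 + 4 + 8 + 20 + -8 + -20 + -40 + 40 = 0.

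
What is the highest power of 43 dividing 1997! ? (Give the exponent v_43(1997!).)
v_43(1997!) = 47

Legendre's formula: v_p(n!) = Σ_{k ≥ 1} ⌊n / p^k⌋. For p = 43, n = 1997, the terms are:
  ⌊1997/43^1⌋ = ⌊1997/43⌋ = 46
  ⌊1997/43^2⌋ = ⌊1997/1849⌋ = 1
(the next term ⌊1997/43^3⌋ = 0, terminating the sum). Summing: v_43(1997!) = 46 + 1 = 47.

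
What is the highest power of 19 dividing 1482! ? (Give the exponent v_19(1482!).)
v_19(1482!) = 82

Legendre's formula: v_p(n!) = Σ_{k ≥ 1} ⌊n / p^k⌋. For p = 19, n = 1482, the terms are:
  ⌊1482/19^1⌋ = ⌊1482/19⌋ = 78
  ⌊1482/19^2⌋ = ⌊1482/361⌋ = 4
(the next term ⌊1482/19^3⌋ = 0, terminating the sum). Summing: v_19(1482!) = 78 + 4 = 82.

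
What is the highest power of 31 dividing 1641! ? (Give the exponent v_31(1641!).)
v_31(1641!) = 53

Legendre's formula: v_p(n!) = Σ_{k ≥ 1} ⌊n / p^k⌋. For p = 31, n = 1641, the terms are:
  ⌊1641/31^1⌋ = ⌊1641/31⌋ = 52
  ⌊1641/31^2⌋ = ⌊1641/961⌋ = 1
(the next term ⌊1641/31^3⌋ = 0, terminating the sum). Summing: v_31(1641!) = 52 + 1 = 53.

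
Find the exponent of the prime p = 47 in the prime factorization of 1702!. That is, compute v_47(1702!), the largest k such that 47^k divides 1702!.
v_47(1702!) = 36

Legendre's formula: v_p(n!) = Σ_{k ≥ 1} ⌊n / p^k⌋. For p = 47, n = 1702, the terms are:
  ⌊1702/47^1⌋ = ⌊1702/47⌋ = 36
(the next term ⌊1702/47^2⌋ = 0, terminating the sum). Summing: v_47(1702!) = 36 = 36.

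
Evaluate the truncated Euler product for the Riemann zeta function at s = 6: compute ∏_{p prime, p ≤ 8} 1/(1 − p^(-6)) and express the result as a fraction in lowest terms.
∏ = 5359375/5268016

The primes p ≤ 8 are [2, 3, 5, 7]. For each prime, (1 − 1/p^6)^(-1) = p^6 / (p^6 − 1). The product is (1 − 1/2^6)^(-1), (1 − 1/3^6)^(-1), (1 − 1/5^6)^(-1), (1 − 1/7^6)^(-1) = ∏ p^6 / (p^6 − 1) = 5359375/5268016.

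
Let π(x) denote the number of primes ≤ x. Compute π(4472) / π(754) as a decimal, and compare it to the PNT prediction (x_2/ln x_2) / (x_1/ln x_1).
π(4472)/π(754) = 607/133 ≈ 4.5639;  PNT prediction ≈ 4.6749.

π(754) = 133 and π(4472) = 607, so π(4472)/π(754) ≈ 4.5639. The PNT-predicted ratio is (4472/ln(4472)) / (754/ln(754)) ≈ 4.6749. The two agree to within a few percent, as expected.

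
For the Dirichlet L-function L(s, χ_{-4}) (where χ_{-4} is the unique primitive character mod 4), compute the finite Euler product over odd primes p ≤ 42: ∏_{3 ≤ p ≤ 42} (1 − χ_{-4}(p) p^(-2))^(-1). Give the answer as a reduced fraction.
∏ = 229680782632694823859/250495395975659520000

The odd primes p ≤ 42 are [3, 5, 7, 11, 13, 17, 19, 23, 29, 31, 37, 41]. For each, χ(p) = 1 if p ≡ 1 mod 4, χ(p) = −1 if p ≡ 3 mod 4. Taking (1 − χ(p)/p^2)^(-1) = p^2/(p^2 − χ(p)): (1 − (-1)/3^2)^(-1) · (1 − (1)/5^2)^(-1) · (1 − (-1)/7^2)^(-1) · (1 − (-1)/11^2)^(-1) · (1 − (1)/13^2)^(-1) · (1 − (1)/17^2)^(-1) · (1 − (-1)/19^2)^(-1) · (1 − (-1)/23^2)^(-1) · (1 − (1)/29^2)^(-1) · (1 − (-1)/31^2)^(-1) · (1 − (1)/37^2)^(-1) · (1 − (1)/41^2)^(-1) = 229680782632694823859/250495395975659520000.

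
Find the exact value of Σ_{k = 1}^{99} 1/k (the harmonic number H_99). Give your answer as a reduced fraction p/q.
H_99 = 360968703235711654233892612988250163157207/69720375229712477164533808935312303556800

Direct summation: H_99 = 1 + 1/2 + ... + 1/99. The least common denominator is lcm(1, ..., 99) = 69720375229712477164533808935312303556800; over this denominator the numerator is 69720375229712477164533808935312303556800 + 34860187614856238582266904467656151778400 + 23240125076570825721511269645104101185600 + 17430093807428119291133452233828075889200 + 13944075045942495432906761787062460711360 + 11620062538285412860755634822552050592800 + 9960053604244639594933401276473186222400 + 8715046903714059645566726116914037944600 + 7746708358856941907170423215034700395200 + 6972037522971247716453380893531230355680 + 6338215929973861560412164448664754868800 + 5810031269142706430377817411276025296400 + 5363105786900959781887216071947100273600 + 4980026802122319797466700638236593111200 + 4648025015314165144302253929020820237120 + 4357523451857029822783363058457018972300 + 4101198542924263362619635819724253150400 + 3873354179428470953585211607517350197600 + 3669493433142761956028095207121700187200 + 3486018761485623858226690446765615177840 + 3320017868081546531644467092157728740800 + 3169107964986930780206082224332377434400 + 3031320662161412050631904736317926241600 + 2905015634571353215188908705638012648200 + 2788815009188499086581352357412492142272 + 2681552893450479890943608035973550136800 + 2582236119618980635723474405011566798400 + 2490013401061159898733350319118296555600 + 2404150869990085419466683066734907019200 + 2324012507657082572151126964510410118560 + 2249044362248789585952703514042332372800 + 2178761725928514911391681529228509486150 + 2112738643324620520137388149554918289600 + 2050599271462131681309817909862126575200 + 1992010720848927918986680255294637244480 + 1936677089714235476792605803758675098800 + 1884334465667904788230643484738170366400 + 1834746716571380978014047603560850093600 + 1787701928966986593962405357315700091200 + 1743009380742811929113345223382807588920 + 1700496956822255540598385583788104964800 + 1660008934040773265822233546078864370400 + 1621404075109592492198460672914239617600 + 1584553982493465390103041112166188717200 + 1549341671771388381434084643006940079040 + 1515660331080706025315952368158963120800 + 1483412238930052705628378913517283054400 + 1452507817285676607594454352819006324100 + 1422864800606377084990485896639026603200 + 1394407504594249543290676178706246071136 + 1367066180974754454206545273241417716800 + 1340776446725239945471804017986775068400 + 1315478777919103342727052998779477425600 + 1291118059809490317861737202505783399200 + 1267643185994772312082432889732950973760 + 1245006700530579949366675159559148277800 + 1223164477714253985342698402373900062400 + 1202075434995042709733341533367453509600 + 1181701275079872494314132354835801755200 + 1162006253828541286075563482255205059280 + 1142956970978893068271046048119873828800 + 1124522181124394792976351757021166186400 + 1106672622693848843881489030719242913600 + 1089380862964257455695840764614254743075 + 1072621157380191956377443214389420054720 + 1056369321662310260068694074777459144800 + 1040602615368842942754235954258392590400 + 1025299635731065840654908954931063287600 + 1010440220720470683543968245439308747200 + 996005360424463959493340127647318622240 + 981977115911443340345546604722708500800 + 968338544857117738396302901879337549400 + 955073633283732563897723410072771281600 + 942167232833952394115321742369085183200 + 929605003062833028860450785804164047424 + 917373358285690489007023801780425046800 + 905459418567694508630309206952107838400 + 893850964483493296981202678657850045600 + 882536395312816166639668467535598779200 + 871504690371405964556672611691403794460 + 860745373206326878574491468337188932800 + 850248478411127770299192791894052482400 + 840004520839909363428118179943521729600 + 830004467020386632911116773039432185200 + 820239708584852672523927163944850630080 + 810702037554796246099230336457119808800 + 801383623330028473155561022244969006400 + 792276991246732695051520556083094358600 + 783375002581039069264424819497891051200 + 774670835885694190717042321503470039520 + 766157969557279968841030867421014324800 + 757830165540353012657976184079481560400 + 749681454082929861984234504680777457600 + 741706119465026352814189456758641527200 + 733898686628552391205619041424340037440 + 726253908642838303797227176409503162050 + 718766754945489455304472257065075294400 + 711432400303188542495242948319513301600 + 704246214441540173379129383184972763200 = 360968703235711654233892612988250163157207, so H_99 = 360968703235711654233892612988250163157207/69720375229712477164533808935312303556800 (already in lowest terms) ≈ 5.17738. (The PNT-adjacent estimate ln(99) + γ ≈ 5.17234 matches within O(1/n).)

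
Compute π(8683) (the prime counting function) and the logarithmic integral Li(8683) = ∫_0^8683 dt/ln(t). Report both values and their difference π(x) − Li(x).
π(8683) = 1081;  Li(8683) ≈ 1102.06;  π(x) − Li(x) ≈ -21.06.

Direct count of primes ≤ 8683 gives π(8683) = 1081. Numerical evaluation of the logarithmic integral gives Li(8683) ≈ 1102.06. The difference π(x) − Li(x) ≈ -21.06 is typically negative for small/moderate x (Li(x) overestimates), though Littlewood's theorem shows this sign changes infinitely often.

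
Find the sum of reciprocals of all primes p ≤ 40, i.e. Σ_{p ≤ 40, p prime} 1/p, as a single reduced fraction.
Σ 1/p = 11819186711467/7420738134810

π(40) = 12, so the primes ≤ 40 are [2, 3, 5, 7, 11, 13, 17, 19, 23, 29, 31, 37]. Summing 1/p over these primes: 11819186711467/7420738134810 ≈ 1.5927. Mertens estimate ln ln(40) + 0.2615 ≈ 1.5668.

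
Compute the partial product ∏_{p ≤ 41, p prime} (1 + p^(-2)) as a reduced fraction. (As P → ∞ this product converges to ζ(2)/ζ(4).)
∏ = 15660474728144000000/10354486835212066701

The primes p ≤ 41 are [2, 3, 5, 7, 11, 13, 17, 19, 23, 29, 31, 37, 41]. For each, (1 + 1/p^2) = (p^2 + 1)/p^2. Multiplying these fractions over p ∈ [2, 3, 5, 7, 11, 13, 17, 19, 23, 29, 31, 37, 41] gives 15660474728144000000/10354486835212066701. (In the limit P → ∞ this tends to ζ(2)/ζ(4).)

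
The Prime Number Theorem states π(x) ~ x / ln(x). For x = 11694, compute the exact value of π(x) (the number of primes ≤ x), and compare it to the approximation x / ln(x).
π(11694) = 1403;  x/ln(x) ≈ 1248.45;  relative error ≈ 11.02%.

Directly count primes up to 11694: π(11694) = 1403. The PNT approximation gives 11694/ln(11694) ≈ 11694/9.36683 ≈ 1248.45. Relative error (π(x) − x/ln(x)) / π(x) ≈ 11.02%; the approximation is known to undercount slightly (Li(x) is a better estimate).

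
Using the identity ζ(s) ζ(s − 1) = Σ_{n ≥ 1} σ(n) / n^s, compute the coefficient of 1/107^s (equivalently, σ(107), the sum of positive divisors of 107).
σ(107) = 108

In the product (Σ m^0/m^s)(Σ k / k^s) = Σ (Σ_{d | n} d) / n^s, the coefficient of 1/n^s is σ(n) = Σ_{d | n} d. For n = 107, divisors are [1, 107]; summing: σ(107) = 108.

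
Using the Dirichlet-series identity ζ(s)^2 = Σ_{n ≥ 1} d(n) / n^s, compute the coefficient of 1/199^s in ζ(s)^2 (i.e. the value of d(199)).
d(199) = 2

ζ(s)^2 = (Σ 1/m^s)(Σ 1/k^s). The coefficient of 1/n^s in the product is the number of ordered pairs (m, k) with mk = n, which equals d(n). For n = 199, divisors are [1, 199], so d(199) = 2.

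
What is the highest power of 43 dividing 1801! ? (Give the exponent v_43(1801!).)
v_43(1801!) = 41

Legendre's formula: v_p(n!) = Σ_{k ≥ 1} ⌊n / p^k⌋. For p = 43, n = 1801, the terms are:
  ⌊1801/43^1⌋ = ⌊1801/43⌋ = 41
(the next term ⌊1801/43^2⌋ = 0, terminating the sum). Summing: v_43(1801!) = 41 = 41.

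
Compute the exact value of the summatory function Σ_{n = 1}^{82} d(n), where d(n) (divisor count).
Σ_{n ≤ 82} d(n) = 377

Compute d(n) for each 1 ≤ n ≤ 82: d(1) = 1, d(2) = 2, d(3) = 2, d(4) = 3, d(5) = 2, d(6) = 4, d(7) = 2, d(8) = 4, d(9) = 3, d(10) = 4, d(11) = 2, d(12) = 6, d(13) = 2, d(14) = 4, d(15) = 4, d(16) = 5, d(17) = 2, d(18) = 6, d(19) = 2, d(20) = 6, d(21) = 4, d(22) = 4, d(23) = 2, d(24) = 8, d(25) = 3, d(26) = 4, d(27) = 4, d(28) = 6, d(29) = 2, d(30) = 8, d(31) = 2, d(32) = 6, d(33) = 4, d(34) = 4, d(35) = 4, d(36) = 9, d(37) = 2, d(38) = 4, d(39) = 4, d(40) = 8, d(41) = 2, d(42) = 8, d(43) = 2, d(44) = 6, d(45) = 6, d(46) = 4, d(47) = 2, d(48) = 10, d(49) = 3, d(50) = 6, d(51) = 4, d(52) = 6, d(53) = 2, d(54) = 8, d(55) = 4, d(56) = 8, d(57) = 4, d(58) = 4, d(59) = 2, d(60) = 12, d(61) = 2, d(62) = 4, d(63) = 6, d(64) = 7, d(65) = 4, d(66) = 8, d(67) = 2, d(68) = 6, d(69) = 4, d(70) = 8, d(71) = 2, d(72) = 12, d(73) = 2, d(74) = 4, d(75) = 6, d(76) = 6, d(77) = 4, d(78) = 8, d(79) = 2, d(80) = 10, d(81) = 5, d(82) = 4. Summing all 82 values: 377. (Dirichlet's divisor formula: Σ_{n ≤ x} d(n) = x ln(x) + (2γ − 1) x + O(√x). For x = 82, the asymptotic estimate is ≈ 374.01.)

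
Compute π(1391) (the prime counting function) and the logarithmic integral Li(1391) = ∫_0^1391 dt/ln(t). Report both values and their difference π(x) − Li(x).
π(1391) = 221;  Li(1391) ≈ 232.83;  π(x) − Li(x) ≈ -11.83.

Direct count of primes ≤ 1391 gives π(1391) = 221. Numerical evaluation of the logarithmic integral gives Li(1391) ≈ 232.83. The difference π(x) − Li(x) ≈ -11.83 is typically negative for small/moderate x (Li(x) overestimates), though Littlewood's theorem shows this sign changes infinitely often.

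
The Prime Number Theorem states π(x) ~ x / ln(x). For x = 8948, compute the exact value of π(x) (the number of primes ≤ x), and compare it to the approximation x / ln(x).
π(8948) = 1112;  x/ln(x) ≈ 983.38;  relative error ≈ 11.57%.

Directly count primes up to 8948: π(8948) = 1112. The PNT approximation gives 8948/ln(8948) ≈ 8948/9.09919 ≈ 983.38. Relative error (π(x) − x/ln(x)) / π(x) ≈ 11.57%; the approximation is known to undercount slightly (Li(x) is a better estimate).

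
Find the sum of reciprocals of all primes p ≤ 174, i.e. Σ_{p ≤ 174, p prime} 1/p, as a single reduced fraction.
Σ 1/p = 319420215161551700804173656907103406301944826032199624513259054823197/166589903787325219380851695350896256250980509594874862046961683989710

π(174) = 40, so the primes ≤ 174 are [2, 3, 5, 7, 11, 13, 17, 19, 23, 29, 31, 37, 41, 43, 47, 53, 59, 61, 67, 71, 73, 79, 83, 89, 97, 101, 103, 107, 109, 113, 127, 131, 137, 139, 149, 151, 157, 163, 167, 173]. Summing 1/p over these primes: 319420215161551700804173656907103406301944826032199624513259054823197/166589903787325219380851695350896256250980509594874862046961683989710 ≈ 1.9174. Mertens estimate ln ln(174) + 0.2615 ≈ 1.9023.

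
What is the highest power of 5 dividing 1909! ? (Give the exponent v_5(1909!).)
v_5(1909!) = 475

Legendre's formula: v_p(n!) = Σ_{k ≥ 1} ⌊n / p^k⌋. For p = 5, n = 1909, the terms are:
  ⌊1909/5^1⌋ = ⌊1909/5⌋ = 381
  ⌊1909/5^2⌋ = ⌊1909/25⌋ = 76
  ⌊1909/5^3⌋ = ⌊1909/125⌋ = 15
  ⌊1909/5^4⌋ = ⌊1909/625⌋ = 3
(the next term ⌊1909/5^5⌋ = 0, terminating the sum). Summing: v_5(1909!) = 381 + 76 + 15 + 3 = 475.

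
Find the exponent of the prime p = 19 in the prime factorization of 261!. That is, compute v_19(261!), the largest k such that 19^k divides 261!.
v_19(261!) = 13

Legendre's formula: v_p(n!) = Σ_{k ≥ 1} ⌊n / p^k⌋. For p = 19, n = 261, the terms are:
  ⌊261/19^1⌋ = ⌊261/19⌋ = 13
(the next term ⌊261/19^2⌋ = 0, terminating the sum). Summing: v_19(261!) = 13 = 13.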